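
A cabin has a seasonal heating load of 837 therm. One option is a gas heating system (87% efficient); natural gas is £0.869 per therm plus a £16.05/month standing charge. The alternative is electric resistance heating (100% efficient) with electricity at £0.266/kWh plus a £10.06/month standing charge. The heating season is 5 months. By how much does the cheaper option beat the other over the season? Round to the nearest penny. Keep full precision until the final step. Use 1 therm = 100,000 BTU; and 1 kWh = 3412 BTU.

£5659.28

Heat load = 837 therm × 100,000 = 83,700,000 BTU
Gas: input = 83,700,000 / 0.87 = 96,206,897 BTU = 962.1 therm → 962.1 × £0.869 = £836.04; + 5 × £16.05 standing = £916.29
Electric: 83,700,000 BTU / 3412 = 24,530 kWh → × £0.266 = £6,525.26; + 5 × £10.06 standing = £6,575.56
Difference = |£916.29 − £6,575.56| = £5,659.28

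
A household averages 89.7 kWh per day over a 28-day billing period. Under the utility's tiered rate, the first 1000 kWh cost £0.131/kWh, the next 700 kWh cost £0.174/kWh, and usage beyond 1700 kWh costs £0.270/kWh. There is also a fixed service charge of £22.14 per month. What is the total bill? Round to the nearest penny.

£494.07

Usage = 89.7 kWh/day × 28 days = 2511.6 kWh
First 1000 kWh × £0.131 = £131.00
Next 700 kWh × £0.174 = £121.80
Remaining 811.6 kWh × £0.270 = £219.13
Energy charge = £471.93; + service £22.14 = £494.07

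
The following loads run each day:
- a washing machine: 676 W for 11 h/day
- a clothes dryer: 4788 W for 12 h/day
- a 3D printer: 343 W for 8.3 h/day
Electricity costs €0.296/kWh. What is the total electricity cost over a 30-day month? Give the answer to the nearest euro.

€602

washing machine: 676 W × 11 h × 30 d = 223,080 Wh = 223.1 kWh
clothes dryer: 4788 W × 12 h × 30 d = 1,723,680 Wh = 1,724 kWh
3D printer: 343 W × 8.3 h × 30 d = 85,407 Wh = 85.41 kWh
Total energy = 223.1 + 1,724 + 85.41 = 2,032 kWh
Cost = 2,032 kWh × €0.296 = €601.52 ≈ €602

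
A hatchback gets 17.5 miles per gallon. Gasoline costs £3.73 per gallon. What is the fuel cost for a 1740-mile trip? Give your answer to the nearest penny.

£370.87

Fuel = 1740 mi / 17.5 mpg = 99.43 gal
Cost = 99.43 gal × £3.73/gal = £370.87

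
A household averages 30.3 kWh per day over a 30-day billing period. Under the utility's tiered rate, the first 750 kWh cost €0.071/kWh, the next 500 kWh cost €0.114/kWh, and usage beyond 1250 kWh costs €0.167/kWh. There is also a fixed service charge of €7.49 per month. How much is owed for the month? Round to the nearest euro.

Usage = 30.3 kWh/day × 30 days = 909 kWh
First 750 kWh × €0.071 = €53.25
Next 159 kWh × €0.114 = €18.13
Remaining tier: 0 kWh (not reached)
Energy charge = €71.38; + service €7.49 = €78.87 ≈ €79

€79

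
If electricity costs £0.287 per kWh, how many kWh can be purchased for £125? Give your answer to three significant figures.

436 kWh

£125 / £0.287 per kWh = 435.5 kWh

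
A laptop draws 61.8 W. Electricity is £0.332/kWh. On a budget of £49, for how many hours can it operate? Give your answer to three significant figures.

2390 h

Energy budget = £49 / £0.332 per kWh = 147.6 kWh = 147,590 Wh
Runtime = 147,590 Wh / 61.8 W = 2,388 h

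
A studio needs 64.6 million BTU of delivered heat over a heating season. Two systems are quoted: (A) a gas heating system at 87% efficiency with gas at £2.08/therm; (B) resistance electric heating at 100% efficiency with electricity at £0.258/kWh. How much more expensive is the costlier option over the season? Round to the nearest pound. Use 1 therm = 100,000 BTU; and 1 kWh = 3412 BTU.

£3340

Heat load = 64.6 × 10⁶ BTU = 64,600,000 BTU
Gas: input = 64,600,000 / 0.87 = 74,252,874 BTU = 742.5 therm → 742.5 × £2.08 = £1,544.46
Electric: 64,600,000 BTU / 3412 = 18,930 kWh → × £0.258 = £4,884.76
Difference = |£1,544.46 − £4,884.76| = £3,340.30 ≈ £3340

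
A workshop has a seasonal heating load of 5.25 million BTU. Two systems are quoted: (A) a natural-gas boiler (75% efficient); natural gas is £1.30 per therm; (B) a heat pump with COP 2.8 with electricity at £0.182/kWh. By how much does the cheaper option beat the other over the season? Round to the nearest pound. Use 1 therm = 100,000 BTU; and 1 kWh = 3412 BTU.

£9

Heat load = 5.25 × 10⁶ BTU = 5,250,000 BTU
Gas: input = 5,250,000 / 0.75 = 7,000,000 BTU = 70 therm → 70 × £1.30 = £91.00
Heat pump: 5,250,000 BTU / 3412 = 1,539 kWh heat; / 2.8 = 549.5 kWh in → × £0.182 = £100.01
Difference = |£91.00 − £100.01| = £9.01 ≈ £9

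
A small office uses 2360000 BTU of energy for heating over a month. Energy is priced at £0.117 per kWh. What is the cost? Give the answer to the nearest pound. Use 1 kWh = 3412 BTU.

£81

2360000 BTU × (0.00029308 kWh/BTU) = 691.7 kWh
Cost = 691.7 kWh × £0.117/kWh = £80.93 ≈ £81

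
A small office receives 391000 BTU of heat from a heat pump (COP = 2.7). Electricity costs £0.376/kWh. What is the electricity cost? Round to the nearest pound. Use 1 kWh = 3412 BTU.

£16

Heat delivered = 391,000 BTU / 3412 = 114.6 kWh
Electrical input = 114.6 kWh / 2.7 = 42.44 kWh
Cost = 42.44 × £0.376/kWh = £15.96 ≈ £16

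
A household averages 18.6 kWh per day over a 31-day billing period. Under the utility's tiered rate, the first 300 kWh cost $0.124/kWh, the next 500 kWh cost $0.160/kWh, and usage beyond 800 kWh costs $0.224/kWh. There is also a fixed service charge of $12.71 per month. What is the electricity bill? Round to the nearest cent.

Usage = 18.6 kWh/day × 31 days = 576.6 kWh
First 300 kWh × $0.124 = $37.20
Next 276.6 kWh × $0.160 = $44.26
Remaining tier: 0 kWh (not reached)
Energy charge = $81.46; + service $12.71 = $94.17

$94.17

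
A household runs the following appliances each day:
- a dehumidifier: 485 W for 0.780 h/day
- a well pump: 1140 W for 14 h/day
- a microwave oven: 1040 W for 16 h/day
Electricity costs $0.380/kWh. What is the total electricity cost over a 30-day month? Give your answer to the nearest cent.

$375.95

dehumidifier: 485 W × 0.780 h × 30 d = 11,349 Wh = 11.35 kWh
well pump: 1140 W × 14 h × 30 d = 478,800 Wh = 478.8 kWh
microwave oven: 1040 W × 16 h × 30 d = 499,200 Wh = 499.2 kWh
Total energy = 11.35 + 478.8 + 499.2 = 989.3 kWh
Cost = 989.3 kWh × $0.380 = $375.95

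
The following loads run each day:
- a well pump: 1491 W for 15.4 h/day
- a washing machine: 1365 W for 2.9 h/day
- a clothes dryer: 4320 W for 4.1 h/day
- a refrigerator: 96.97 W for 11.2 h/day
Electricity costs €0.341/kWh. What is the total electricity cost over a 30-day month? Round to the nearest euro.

€468

well pump: 1491 W × 15.4 h × 30 d = 688,842 Wh = 688.8 kWh
washing machine: 1365 W × 2.9 h × 30 d = 118,755 Wh = 118.8 kWh
clothes dryer: 4320 W × 4.1 h × 30 d = 531,360 Wh = 531.4 kWh
refrigerator: 96.97 W × 11.2 h × 30 d = 32,582 Wh = 32.58 kWh
Total energy = 688.8 + 118.8 + 531.4 + 32.58 = 1,372 kWh
Cost = 1,372 kWh × €0.341 = €467.69 ≈ €468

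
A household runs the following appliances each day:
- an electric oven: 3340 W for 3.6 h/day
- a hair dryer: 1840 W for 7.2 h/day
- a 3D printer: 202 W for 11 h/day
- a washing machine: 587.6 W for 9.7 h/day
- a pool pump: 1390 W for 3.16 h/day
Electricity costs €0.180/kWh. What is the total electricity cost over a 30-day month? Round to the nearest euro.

electric oven: 3340 W × 3.6 h × 30 d = 360,720 Wh = 360.7 kWh
hair dryer: 1840 W × 7.2 h × 30 d = 397,440 Wh = 397.4 kWh
3D printer: 202 W × 11 h × 30 d = 66,660 Wh = 66.66 kWh
washing machine: 587.6 W × 9.7 h × 30 d = 170,992 Wh = 171 kWh
pool pump: 1390 W × 3.16 h × 30 d = 131,772 Wh = 131.8 kWh
Total energy = 360.7 + 397.4 + 66.66 + 171 + 131.8 = 1,128 kWh
Cost = 1,128 kWh × €0.180 = €202.97 ≈ €203

€203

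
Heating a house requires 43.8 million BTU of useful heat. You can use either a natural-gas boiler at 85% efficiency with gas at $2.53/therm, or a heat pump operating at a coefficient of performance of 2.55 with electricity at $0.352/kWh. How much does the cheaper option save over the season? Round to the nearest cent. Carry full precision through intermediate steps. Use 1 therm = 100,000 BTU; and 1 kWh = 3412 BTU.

$468.32

Heat load = 43.8 × 10⁶ BTU = 43,800,000 BTU
Gas: input = 43,800,000 / 0.85 = 51,529,412 BTU = 515.3 therm → 515.3 × $2.53 = $1,303.69
Heat pump: 43,800,000 BTU / 3412 = 12,840 kWh heat; / 2.55 = 5,034 kWh in → × $0.352 = $1,772.02
Difference = |$1,303.69 − $1,772.02| = $468.32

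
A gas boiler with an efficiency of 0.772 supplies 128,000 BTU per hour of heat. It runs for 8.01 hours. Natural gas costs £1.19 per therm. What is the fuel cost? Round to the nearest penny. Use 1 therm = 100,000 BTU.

£15.80

Heat delivered = 128,000 BTU/h × 8.01 h = 1,025,280 BTU
Gas input = 1,025,280 / 0.772 = 1,328,083 BTU
= 1,328,083 / 100,000 = 13.28 therm
Cost = 13.28 × £1.19/therm = £15.80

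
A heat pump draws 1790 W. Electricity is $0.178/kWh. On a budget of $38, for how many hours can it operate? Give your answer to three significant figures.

119 h

Energy budget = $38 / $0.178 per kWh = 213.5 kWh = 213,483 Wh
Runtime = 213,483 Wh / 1790 W = 119.3 h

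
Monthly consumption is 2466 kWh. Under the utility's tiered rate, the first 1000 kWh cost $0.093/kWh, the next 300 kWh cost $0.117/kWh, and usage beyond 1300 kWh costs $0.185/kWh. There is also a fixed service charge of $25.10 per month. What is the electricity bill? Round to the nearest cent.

First 1000 kWh × $0.093 = $93.00
Next 300 kWh × $0.117 = $35.10
Remaining 1166 kWh × $0.185 = $215.71
Energy charge = $343.81; + service $25.10 = $368.91

$368.91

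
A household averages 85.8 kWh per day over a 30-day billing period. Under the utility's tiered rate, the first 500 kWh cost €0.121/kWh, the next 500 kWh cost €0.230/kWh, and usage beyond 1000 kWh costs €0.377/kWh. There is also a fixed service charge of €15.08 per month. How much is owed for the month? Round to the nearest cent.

Usage = 85.8 kWh/day × 30 days = 2574 kWh
First 500 kWh × €0.121 = €60.50
Next 500 kWh × €0.230 = €115.00
Remaining 1574 kWh × €0.377 = €593.40
Energy charge = €768.90; + service €15.08 = €783.98

€783.98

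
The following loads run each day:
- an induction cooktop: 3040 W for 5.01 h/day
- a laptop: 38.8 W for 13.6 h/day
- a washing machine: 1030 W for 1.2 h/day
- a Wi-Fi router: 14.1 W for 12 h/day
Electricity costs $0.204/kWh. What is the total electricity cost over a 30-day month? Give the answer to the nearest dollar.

$105

induction cooktop: 3040 W × 5.01 h × 30 d = 456,912 Wh = 456.9 kWh
laptop: 38.8 W × 13.6 h × 30 d = 15,830 Wh = 15.83 kWh
washing machine: 1030 W × 1.2 h × 30 d = 37,080 Wh = 37.08 kWh
Wi-Fi router: 14.1 W × 12 h × 30 d = 5,076 Wh = 5.076 kWh
Total energy = 456.9 + 15.83 + 37.08 + 5.076 = 514.9 kWh
Cost = 514.9 kWh × $0.204 = $105.04 ≈ $105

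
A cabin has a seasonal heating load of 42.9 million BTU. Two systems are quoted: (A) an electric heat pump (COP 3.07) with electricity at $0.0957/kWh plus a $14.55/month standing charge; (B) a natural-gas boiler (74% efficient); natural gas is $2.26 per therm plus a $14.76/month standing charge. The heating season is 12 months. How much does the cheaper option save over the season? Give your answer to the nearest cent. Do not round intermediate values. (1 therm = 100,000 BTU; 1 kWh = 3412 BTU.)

Heat load = 42.9 × 10⁶ BTU = 42,900,000 BTU
Gas: input = 42,900,000 / 0.740 = 57,972,973 BTU = 579.7 therm → 579.7 × $2.26 = $1,310.19; + 12 × $14.76 standing = $1,487.31
Heat pump: 42,900,000 BTU / 3412 = 12,570 kWh heat; / 3.07 = 4,096 kWh in → × $0.0957 = $391.94; + 12 × $14.55 standing = $566.54
Difference = |$1,487.31 − $566.54| = $920.77

$920.77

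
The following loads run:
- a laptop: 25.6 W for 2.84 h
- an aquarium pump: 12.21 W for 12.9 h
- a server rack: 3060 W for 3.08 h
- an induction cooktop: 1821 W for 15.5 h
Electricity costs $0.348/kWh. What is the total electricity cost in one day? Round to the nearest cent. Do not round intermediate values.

$13.18

laptop: 25.6 W × 2.84 h = 73 Wh = 0.0727 kWh
aquarium pump: 12.21 W × 12.9 h = 158 Wh = 0.1575 kWh
server rack: 3060 W × 3.08 h = 9,425 Wh = 9.425 kWh
induction cooktop: 1821 W × 15.5 h = 28,226 Wh = 28.23 kWh
Total energy = 0.0727 + 0.1575 + 9.425 + 28.23 = 37.88 kWh
Cost = 37.88 kWh × $0.348 = $13.18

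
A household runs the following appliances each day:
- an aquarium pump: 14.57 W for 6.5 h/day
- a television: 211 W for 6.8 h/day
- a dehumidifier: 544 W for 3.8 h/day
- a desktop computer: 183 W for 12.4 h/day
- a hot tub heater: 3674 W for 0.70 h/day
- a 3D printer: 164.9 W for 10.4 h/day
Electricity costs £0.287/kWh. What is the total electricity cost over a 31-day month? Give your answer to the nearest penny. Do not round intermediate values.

£90.33

aquarium pump: 14.57 W × 6.5 h × 31 d = 2,936 Wh = 2.936 kWh
television: 211 W × 6.8 h × 31 d = 44,479 Wh = 44.48 kWh
dehumidifier: 544 W × 3.8 h × 31 d = 64,083 Wh = 64.08 kWh
desktop computer: 183 W × 12.4 h × 31 d = 70,345 Wh = 70.35 kWh
hot tub heater: 3674 W × 0.70 h × 31 d = 79,726 Wh = 79.73 kWh
3D printer: 164.9 W × 10.4 h × 31 d = 53,164 Wh = 53.16 kWh
Total energy = 2.936 + 44.48 + 64.08 + 70.35 + 79.73 + 53.16 = 314.7 kWh
Cost = 314.7 kWh × £0.287 = £90.33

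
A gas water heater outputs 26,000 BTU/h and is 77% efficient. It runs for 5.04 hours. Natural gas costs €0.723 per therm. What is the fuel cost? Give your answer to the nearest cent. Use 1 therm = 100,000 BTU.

€1.23

Heat delivered = 26,000 BTU/h × 5.04 h = 131,040 BTU
Gas input = 131,040 / 0.77 = 170,182 BTU
= 170,182 / 100,000 = 1.702 therm
Cost = 1.702 × €0.723/therm = €1.23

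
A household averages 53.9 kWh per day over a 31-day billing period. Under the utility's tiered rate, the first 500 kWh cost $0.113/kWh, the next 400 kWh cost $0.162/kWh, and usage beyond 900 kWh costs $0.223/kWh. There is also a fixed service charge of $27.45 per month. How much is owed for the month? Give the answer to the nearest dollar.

$321

Usage = 53.9 kWh/day × 31 days = 1670.9 kWh
First 500 kWh × $0.113 = $56.50
Next 400 kWh × $0.162 = $64.80
Remaining 770.9 kWh × $0.223 = $171.91
Energy charge = $293.21; + service $27.45 = $320.66 ≈ $321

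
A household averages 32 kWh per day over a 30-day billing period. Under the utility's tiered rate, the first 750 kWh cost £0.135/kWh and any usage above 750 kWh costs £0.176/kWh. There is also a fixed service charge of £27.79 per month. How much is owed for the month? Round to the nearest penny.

Usage = 32 kWh/day × 30 days = 960 kWh
First 750 kWh × £0.135 = £101.25
Remaining 210 kWh × £0.176 = £36.96
Energy charge = £138.21; + service £27.79 = £166.00

£166.00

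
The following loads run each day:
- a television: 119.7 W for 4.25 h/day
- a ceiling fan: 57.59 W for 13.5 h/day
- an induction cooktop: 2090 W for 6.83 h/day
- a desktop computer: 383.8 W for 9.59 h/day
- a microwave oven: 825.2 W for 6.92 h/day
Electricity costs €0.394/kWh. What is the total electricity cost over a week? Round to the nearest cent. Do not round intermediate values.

€68.82

television: 119.7 W × 4.25 h × 7 d = 3,561 Wh = 3.561 kWh
ceiling fan: 57.59 W × 13.5 h × 7 d = 5,442 Wh = 5.442 kWh
induction cooktop: 2090 W × 6.83 h × 7 d = 99,923 Wh = 99.92 kWh
desktop computer: 383.8 W × 9.59 h × 7 d = 25,764 Wh = 25.76 kWh
microwave oven: 825.2 W × 6.92 h × 7 d = 39,973 Wh = 39.97 kWh
Total energy = 3.561 + 5.442 + 99.92 + 25.76 + 39.97 = 174.7 kWh
Cost = 174.7 kWh × €0.394 = €68.82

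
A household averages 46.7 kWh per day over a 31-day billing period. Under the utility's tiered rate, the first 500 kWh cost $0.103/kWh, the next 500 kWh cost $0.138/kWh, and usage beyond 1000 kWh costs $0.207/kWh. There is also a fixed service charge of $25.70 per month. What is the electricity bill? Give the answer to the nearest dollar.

Usage = 46.7 kWh/day × 31 days = 1447.7 kWh
First 500 kWh × $0.103 = $51.50
Next 500 kWh × $0.138 = $69.00
Remaining 447.7 kWh × $0.207 = $92.67
Energy charge = $213.17; + service $25.70 = $238.87 ≈ $239

$239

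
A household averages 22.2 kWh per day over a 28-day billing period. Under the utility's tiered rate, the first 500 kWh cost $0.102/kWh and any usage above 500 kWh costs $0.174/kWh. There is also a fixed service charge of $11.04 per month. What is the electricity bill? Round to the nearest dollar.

$83

Usage = 22.2 kWh/day × 28 days = 621.6 kWh
First 500 kWh × $0.102 = $51.00
Remaining 121.6 kWh × $0.174 = $21.16
Energy charge = $72.16; + service $11.04 = $83.20 ≈ $83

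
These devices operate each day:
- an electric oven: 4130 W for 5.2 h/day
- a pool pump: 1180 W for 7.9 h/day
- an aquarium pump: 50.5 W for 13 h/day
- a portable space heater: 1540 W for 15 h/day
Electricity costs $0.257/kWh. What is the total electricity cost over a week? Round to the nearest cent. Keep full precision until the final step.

electric oven: 4130 W × 5.2 h × 7 d = 150,332 Wh = 150.3 kWh
pool pump: 1180 W × 7.9 h × 7 d = 65,254 Wh = 65.25 kWh
aquarium pump: 50.5 W × 13 h × 7 d = 4,596 Wh = 4.596 kWh
portable space heater: 1540 W × 15 h × 7 d = 161,700 Wh = 161.7 kWh
Total energy = 150.3 + 65.25 + 4.596 + 161.7 = 381.9 kWh
Cost = 381.9 kWh × $0.257 = $98.14

$98.14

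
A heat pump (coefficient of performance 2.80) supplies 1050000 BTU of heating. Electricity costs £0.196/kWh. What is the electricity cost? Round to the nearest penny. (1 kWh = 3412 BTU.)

£21.54

Heat delivered = 1,050,000 BTU / 3412 = 307.7 kWh
Electrical input = 307.7 kWh / 2.80 = 109.9 kWh
Cost = 109.9 × £0.196/kWh = £21.54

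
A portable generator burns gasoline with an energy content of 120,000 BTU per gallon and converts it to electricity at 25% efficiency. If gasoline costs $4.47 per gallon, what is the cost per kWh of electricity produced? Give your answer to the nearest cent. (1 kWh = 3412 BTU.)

Electrical output per gallon = 120,000 BTU × 0.25 / 3412 BTU/kWh = 8.792 kWh
Cost per kWh = $4.47 / 8.792 kWh = $0.508

$0.51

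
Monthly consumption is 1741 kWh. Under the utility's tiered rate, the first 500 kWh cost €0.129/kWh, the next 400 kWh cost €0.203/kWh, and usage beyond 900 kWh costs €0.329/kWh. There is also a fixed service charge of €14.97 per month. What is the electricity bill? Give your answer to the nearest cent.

First 500 kWh × €0.129 = €64.50
Next 400 kWh × €0.203 = €81.20
Remaining 841 kWh × €0.329 = €276.69
Energy charge = €422.39; + service €14.97 = €437.36

€437.36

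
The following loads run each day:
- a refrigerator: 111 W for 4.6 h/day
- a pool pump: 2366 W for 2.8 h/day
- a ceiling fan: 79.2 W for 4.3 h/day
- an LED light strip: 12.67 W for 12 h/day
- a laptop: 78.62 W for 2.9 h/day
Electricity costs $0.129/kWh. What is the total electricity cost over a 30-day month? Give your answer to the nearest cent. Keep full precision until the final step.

refrigerator: 111 W × 4.6 h × 30 d = 15,318 Wh = 15.32 kWh
pool pump: 2366 W × 2.8 h × 30 d = 198,744 Wh = 198.7 kWh
ceiling fan: 79.2 W × 4.3 h × 30 d = 10,217 Wh = 10.22 kWh
LED light strip: 12.67 W × 12 h × 30 d = 4,561 Wh = 4.561 kWh
laptop: 78.62 W × 2.9 h × 30 d = 6,840 Wh = 6.84 kWh
Total energy = 15.32 + 198.7 + 10.22 + 4.561 + 6.84 = 235.7 kWh
Cost = 235.7 kWh × $0.129 = $30.40

$30.40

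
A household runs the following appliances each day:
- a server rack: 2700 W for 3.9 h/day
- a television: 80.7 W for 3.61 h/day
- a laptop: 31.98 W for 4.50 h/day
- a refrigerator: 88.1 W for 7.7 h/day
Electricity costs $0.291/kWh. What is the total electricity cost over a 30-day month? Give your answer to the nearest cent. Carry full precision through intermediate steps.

$101.65

server rack: 2700 W × 3.9 h × 30 d = 315,900 Wh = 315.9 kWh
television: 80.7 W × 3.61 h × 30 d = 8,740 Wh = 8.74 kWh
laptop: 31.98 W × 4.50 h × 30 d = 4,317 Wh = 4.317 kWh
refrigerator: 88.1 W × 7.7 h × 30 d = 20,351 Wh = 20.35 kWh
Total energy = 315.9 + 8.74 + 4.317 + 20.35 = 349.3 kWh
Cost = 349.3 kWh × $0.291 = $101.65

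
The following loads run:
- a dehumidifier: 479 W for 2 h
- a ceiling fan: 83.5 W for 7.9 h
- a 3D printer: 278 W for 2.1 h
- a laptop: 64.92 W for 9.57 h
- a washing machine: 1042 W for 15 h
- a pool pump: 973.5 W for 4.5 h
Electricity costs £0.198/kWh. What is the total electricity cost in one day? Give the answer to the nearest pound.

£5

dehumidifier: 479 W × 2 h = 958 Wh = 0.958 kWh
ceiling fan: 83.5 W × 7.9 h = 660 Wh = 0.6596 kWh
3D printer: 278 W × 2.1 h = 584 Wh = 0.5838 kWh
laptop: 64.92 W × 9.57 h = 621 Wh = 0.6213 kWh
washing machine: 1042 W × 15 h = 15,630 Wh = 15.63 kWh
pool pump: 973.5 W × 4.5 h = 4,381 Wh = 4.381 kWh
Total energy = 0.958 + 0.6596 + 0.5838 + 0.6213 + 15.63 + 4.381 = 22.83 kWh
Cost = 22.83 kWh × £0.198 = £4.52 ≈ £5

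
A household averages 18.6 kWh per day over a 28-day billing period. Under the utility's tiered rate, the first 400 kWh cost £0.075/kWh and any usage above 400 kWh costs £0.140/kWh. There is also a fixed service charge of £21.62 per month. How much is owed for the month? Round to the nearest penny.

Usage = 18.6 kWh/day × 28 days = 520.8 kWh
First 400 kWh × £0.075 = £30.00
Remaining 120.8 kWh × £0.140 = £16.91
Energy charge = £46.91; + service £21.62 = £68.53

£68.53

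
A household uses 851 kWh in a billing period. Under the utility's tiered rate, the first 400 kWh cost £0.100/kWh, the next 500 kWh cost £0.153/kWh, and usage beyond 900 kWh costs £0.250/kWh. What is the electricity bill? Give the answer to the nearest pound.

£109

First 400 kWh × £0.100 = £40.00
Next 451 kWh × £0.153 = £69.00
Remaining tier: 0 kWh (not reached)
Total = £109.00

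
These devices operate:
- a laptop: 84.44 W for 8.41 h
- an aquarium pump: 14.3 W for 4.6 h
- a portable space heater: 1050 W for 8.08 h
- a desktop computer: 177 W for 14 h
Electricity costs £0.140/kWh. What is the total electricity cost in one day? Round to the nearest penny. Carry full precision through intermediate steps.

laptop: 84.44 W × 8.41 h = 710 Wh = 0.7101 kWh
aquarium pump: 14.3 W × 4.6 h = 66 Wh = 0.06578 kWh
portable space heater: 1050 W × 8.08 h = 8,484 Wh = 8.484 kWh
desktop computer: 177 W × 14 h = 2,478 Wh = 2.478 kWh
Total energy = 0.7101 + 0.06578 + 8.484 + 2.478 = 11.74 kWh
Cost = 11.74 kWh × £0.140 = £1.64

£1.64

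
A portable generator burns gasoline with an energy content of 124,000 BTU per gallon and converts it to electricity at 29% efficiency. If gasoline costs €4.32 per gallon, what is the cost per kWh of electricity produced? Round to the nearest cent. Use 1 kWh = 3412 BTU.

Electrical output per gallon = 124,000 BTU × 0.29 / 3412 BTU/kWh = 10.54 kWh
Cost per kWh = €4.32 / 10.54 kWh = €0.410

€0.41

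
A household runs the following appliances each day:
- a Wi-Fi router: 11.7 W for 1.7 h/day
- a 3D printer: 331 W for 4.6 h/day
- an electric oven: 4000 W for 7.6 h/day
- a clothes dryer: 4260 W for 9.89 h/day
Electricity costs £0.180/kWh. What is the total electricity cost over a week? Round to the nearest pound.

Wi-Fi router: 11.7 W × 1.7 h × 7 d = 139 Wh = 0.1392 kWh
3D printer: 331 W × 4.6 h × 7 d = 10,658 Wh = 10.66 kWh
electric oven: 4000 W × 7.6 h × 7 d = 212,800 Wh = 212.8 kWh
clothes dryer: 4260 W × 9.89 h × 7 d = 294,920 Wh = 294.9 kWh
Total energy = 0.1392 + 10.66 + 212.8 + 294.9 = 518.5 kWh
Cost = 518.5 kWh × £0.180 = £93.33 ≈ £93

£93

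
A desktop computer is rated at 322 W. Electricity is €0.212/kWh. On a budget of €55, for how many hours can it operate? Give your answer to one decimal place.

805.7 h

Energy budget = €55 / €0.212 per kWh = 259.4 kWh = 259,434 Wh
Runtime = 259,434 Wh / 322 W = 805.7 h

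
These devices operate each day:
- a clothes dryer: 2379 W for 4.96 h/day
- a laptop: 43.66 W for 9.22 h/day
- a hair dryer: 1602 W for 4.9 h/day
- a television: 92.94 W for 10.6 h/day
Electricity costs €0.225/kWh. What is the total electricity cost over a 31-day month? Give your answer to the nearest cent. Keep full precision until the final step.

€146.74

clothes dryer: 2379 W × 4.96 h × 31 d = 365,795 Wh = 365.8 kWh
laptop: 43.66 W × 9.22 h × 31 d = 12,479 Wh = 12.48 kWh
hair dryer: 1602 W × 4.9 h × 31 d = 243,344 Wh = 243.3 kWh
television: 92.94 W × 10.6 h × 31 d = 30,540 Wh = 30.54 kWh
Total energy = 365.8 + 12.48 + 243.3 + 30.54 = 652.2 kWh
Cost = 652.2 kWh × €0.225 = €146.74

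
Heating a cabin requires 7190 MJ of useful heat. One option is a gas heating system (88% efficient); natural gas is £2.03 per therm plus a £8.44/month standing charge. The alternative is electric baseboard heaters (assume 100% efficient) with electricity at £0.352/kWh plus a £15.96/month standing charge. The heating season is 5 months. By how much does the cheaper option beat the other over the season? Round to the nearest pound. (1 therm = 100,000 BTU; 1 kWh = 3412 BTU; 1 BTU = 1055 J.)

Heat load = 7190 MJ = 7,190,000,000 J / 1055 = 6,815,166 BTU
Gas: input = 6,815,166 / 0.88 = 7,744,507 BTU = 77.45 therm → 77.45 × £2.03 = £157.21; + 5 × £8.44 standing = £199.41
Electric: 6,815,166 BTU / 3412 = 1,997 kWh → × £0.352 = £703.09; + 5 × £15.96 standing = £782.89
Difference = |£199.41 − £782.89| = £583.48 ≈ £583

£583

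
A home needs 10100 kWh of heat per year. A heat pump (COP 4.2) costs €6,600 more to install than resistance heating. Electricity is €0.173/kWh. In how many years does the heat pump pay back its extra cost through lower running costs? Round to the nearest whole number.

Resistance: 10100 kWh × €0.173 = €1,747.30/yr
Heat pump: 10100 / 4.2 = 2405 kWh in → × €0.173 = €416.02/yr
Annual savings = €1,331.28
Payback = €6,600 / €1,331.28 = 4.96 years

5 years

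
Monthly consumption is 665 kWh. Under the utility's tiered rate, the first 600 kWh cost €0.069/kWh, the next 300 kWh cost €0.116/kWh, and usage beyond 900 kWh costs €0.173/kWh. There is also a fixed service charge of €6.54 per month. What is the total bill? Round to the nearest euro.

€55

First 600 kWh × €0.069 = €41.40
Next 65 kWh × €0.116 = €7.54
Remaining tier: 0 kWh (not reached)
Energy charge = €48.94; + service €6.54 = €55.48 ≈ €55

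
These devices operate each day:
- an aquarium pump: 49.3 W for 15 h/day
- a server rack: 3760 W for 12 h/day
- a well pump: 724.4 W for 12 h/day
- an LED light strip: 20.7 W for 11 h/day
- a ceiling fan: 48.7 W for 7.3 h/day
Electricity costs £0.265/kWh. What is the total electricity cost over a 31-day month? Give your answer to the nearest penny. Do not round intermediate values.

£452.94

aquarium pump: 49.3 W × 15 h × 31 d = 22,924 Wh = 22.92 kWh
server rack: 3760 W × 12 h × 31 d = 1,398,720 Wh = 1,399 kWh
well pump: 724.4 W × 12 h × 31 d = 269,477 Wh = 269.5 kWh
LED light strip: 20.7 W × 11 h × 31 d = 7,059 Wh = 7.059 kWh
ceiling fan: 48.7 W × 7.3 h × 31 d = 11,021 Wh = 11.02 kWh
Total energy = 22.92 + 1,399 + 269.5 + 7.059 + 11.02 = 1,709 kWh
Cost = 1,709 kWh × £0.265 = £452.94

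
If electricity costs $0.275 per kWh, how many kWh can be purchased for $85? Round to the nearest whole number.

$85 / $0.275 per kWh = 309.1 kWh

309 kWh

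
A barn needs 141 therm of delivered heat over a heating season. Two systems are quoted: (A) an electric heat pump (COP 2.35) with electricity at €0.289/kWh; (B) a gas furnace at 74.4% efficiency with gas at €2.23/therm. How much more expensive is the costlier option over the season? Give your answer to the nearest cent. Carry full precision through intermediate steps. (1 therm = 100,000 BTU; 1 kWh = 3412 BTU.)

Heat load = 141 therm × 100,000 = 14,100,000 BTU
Gas: input = 14,100,000 / 0.744 = 18,951,613 BTU = 189.5 therm → 189.5 × €2.23 = €422.62
Heat pump: 14,100,000 BTU / 3412 = 4,132 kWh heat; / 2.35 = 1,758 kWh in → × €0.289 = €508.21
Difference = |€422.62 − €508.21| = €85.59

€85.59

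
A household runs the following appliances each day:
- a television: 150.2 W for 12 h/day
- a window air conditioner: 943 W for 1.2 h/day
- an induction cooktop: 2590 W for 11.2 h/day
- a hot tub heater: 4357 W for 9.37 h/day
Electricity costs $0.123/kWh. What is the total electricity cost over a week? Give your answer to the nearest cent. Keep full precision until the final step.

$62.65

television: 150.2 W × 12 h × 7 d = 12,617 Wh = 12.62 kWh
window air conditioner: 943 W × 1.2 h × 7 d = 7,921 Wh = 7.921 kWh
induction cooktop: 2590 W × 11.2 h × 7 d = 203,056 Wh = 203.1 kWh
hot tub heater: 4357 W × 9.37 h × 7 d = 285,776 Wh = 285.8 kWh
Total energy = 12.62 + 7.921 + 203.1 + 285.8 = 509.4 kWh
Cost = 509.4 kWh × $0.123 = $62.65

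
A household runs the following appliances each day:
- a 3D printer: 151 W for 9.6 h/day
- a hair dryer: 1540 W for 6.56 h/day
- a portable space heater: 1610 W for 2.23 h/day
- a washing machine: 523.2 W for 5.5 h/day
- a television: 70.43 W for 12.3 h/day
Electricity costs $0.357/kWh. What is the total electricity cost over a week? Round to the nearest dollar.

$47

3D printer: 151 W × 9.6 h × 7 d = 10,147 Wh = 10.15 kWh
hair dryer: 1540 W × 6.56 h × 7 d = 70,717 Wh = 70.72 kWh
portable space heater: 1610 W × 2.23 h × 7 d = 25,132 Wh = 25.13 kWh
washing machine: 523.2 W × 5.5 h × 7 d = 20,143 Wh = 20.14 kWh
television: 70.43 W × 12.3 h × 7 d = 6,064 Wh = 6.064 kWh
Total energy = 10.15 + 70.72 + 25.13 + 20.14 + 6.064 = 132.2 kWh
Cost = 132.2 kWh × $0.357 = $47.20 ≈ $47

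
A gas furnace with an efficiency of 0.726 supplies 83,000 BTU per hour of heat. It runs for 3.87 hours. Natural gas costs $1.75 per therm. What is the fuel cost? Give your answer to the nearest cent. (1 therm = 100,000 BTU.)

$7.74

Heat delivered = 83,000 BTU/h × 3.87 h = 321,210 BTU
Gas input = 321,210 / 0.726 = 442,438 BTU
= 442,438 / 100,000 = 4.424 therm
Cost = 4.424 × $1.75/therm = $7.74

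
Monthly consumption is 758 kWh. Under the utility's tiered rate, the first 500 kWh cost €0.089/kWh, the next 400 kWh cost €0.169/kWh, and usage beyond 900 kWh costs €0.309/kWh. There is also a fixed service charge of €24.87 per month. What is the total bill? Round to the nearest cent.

€112.97

First 500 kWh × €0.089 = €44.50
Next 258 kWh × €0.169 = €43.60
Remaining tier: 0 kWh (not reached)
Energy charge = €88.10; + service €24.87 = €112.97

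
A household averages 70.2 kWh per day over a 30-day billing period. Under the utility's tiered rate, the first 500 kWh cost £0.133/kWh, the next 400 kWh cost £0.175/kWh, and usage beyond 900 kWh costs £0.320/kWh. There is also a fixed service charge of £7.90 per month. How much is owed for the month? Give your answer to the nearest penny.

Usage = 70.2 kWh/day × 30 days = 2106 kWh
First 500 kWh × £0.133 = £66.50
Next 400 kWh × £0.175 = £70.00
Remaining 1206 kWh × £0.320 = £385.92
Energy charge = £522.42; + service £7.90 = £530.32

£530.32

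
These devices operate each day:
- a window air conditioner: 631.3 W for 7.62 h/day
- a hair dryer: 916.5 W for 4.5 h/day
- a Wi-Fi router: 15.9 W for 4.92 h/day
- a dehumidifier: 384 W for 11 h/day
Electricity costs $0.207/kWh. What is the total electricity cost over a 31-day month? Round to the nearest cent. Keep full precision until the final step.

window air conditioner: 631.3 W × 7.62 h × 31 d = 149,126 Wh = 149.1 kWh
hair dryer: 916.5 W × 4.5 h × 31 d = 127,852 Wh = 127.9 kWh
Wi-Fi router: 15.9 W × 4.92 h × 31 d = 2,425 Wh = 2.425 kWh
dehumidifier: 384 W × 11 h × 31 d = 130,944 Wh = 130.9 kWh
Total energy = 149.1 + 127.9 + 2.425 + 130.9 = 410.3 kWh
Cost = 410.3 kWh × $0.207 = $84.94

$84.94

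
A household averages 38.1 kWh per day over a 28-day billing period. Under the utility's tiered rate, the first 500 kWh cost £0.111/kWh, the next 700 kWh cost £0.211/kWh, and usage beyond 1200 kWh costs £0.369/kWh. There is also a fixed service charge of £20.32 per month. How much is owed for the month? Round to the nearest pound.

Usage = 38.1 kWh/day × 28 days = 1066.8 kWh
First 500 kWh × £0.111 = £55.50
Next 566.8 kWh × £0.211 = £119.59
Remaining tier: 0 kWh (not reached)
Energy charge = £175.09; + service £20.32 = £195.41 ≈ £195

£195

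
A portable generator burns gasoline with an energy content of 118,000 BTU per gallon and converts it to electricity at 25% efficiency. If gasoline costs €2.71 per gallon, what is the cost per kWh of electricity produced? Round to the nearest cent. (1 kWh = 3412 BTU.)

Electrical output per gallon = 118,000 BTU × 0.25 / 3412 BTU/kWh = 8.646 kWh
Cost per kWh = €2.71 / 8.646 kWh = €0.313

€0.31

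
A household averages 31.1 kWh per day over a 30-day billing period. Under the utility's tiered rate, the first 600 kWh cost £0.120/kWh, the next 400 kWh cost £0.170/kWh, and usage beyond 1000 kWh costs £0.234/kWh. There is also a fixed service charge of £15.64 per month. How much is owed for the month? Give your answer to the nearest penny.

Usage = 31.1 kWh/day × 30 days = 933 kWh
First 600 kWh × £0.120 = £72.00
Next 333 kWh × £0.170 = £56.61
Remaining tier: 0 kWh (not reached)
Energy charge = £128.61; + service £15.64 = £144.25

£144.25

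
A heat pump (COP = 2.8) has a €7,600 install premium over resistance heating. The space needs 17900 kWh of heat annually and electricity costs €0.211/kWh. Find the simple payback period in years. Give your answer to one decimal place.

Resistance: 17900 kWh × €0.211 = €3,776.90/yr
Heat pump: 17900 / 2.8 = 6393 kWh in → × €0.211 = €1,348.89/yr
Annual savings = €2,428.01
Payback = €7,600 / €2,428.01 = 3.13 years

3.1 years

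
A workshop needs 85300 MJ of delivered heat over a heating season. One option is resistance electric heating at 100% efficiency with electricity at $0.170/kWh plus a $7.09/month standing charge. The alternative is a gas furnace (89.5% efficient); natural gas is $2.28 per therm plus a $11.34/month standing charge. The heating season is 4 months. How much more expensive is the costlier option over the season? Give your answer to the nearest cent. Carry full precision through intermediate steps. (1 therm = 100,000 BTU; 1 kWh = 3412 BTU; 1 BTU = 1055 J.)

$1951.72

Heat load = 85300 MJ = 85,300,000,000 J / 1055 = 80,853,081 BTU
Gas: input = 80,853,081 / 0.895 = 90,338,638 BTU = 903.4 therm → 903.4 × $2.28 = $2,059.72; + 4 × $11.34 standing = $2,105.08
Electric: 80,853,081 BTU / 3412 = 23,700 kWh → × $0.170 = $4,028.44; + 4 × $7.09 standing = $4,056.80
Difference = |$2,105.08 − $4,056.80| = $1,951.72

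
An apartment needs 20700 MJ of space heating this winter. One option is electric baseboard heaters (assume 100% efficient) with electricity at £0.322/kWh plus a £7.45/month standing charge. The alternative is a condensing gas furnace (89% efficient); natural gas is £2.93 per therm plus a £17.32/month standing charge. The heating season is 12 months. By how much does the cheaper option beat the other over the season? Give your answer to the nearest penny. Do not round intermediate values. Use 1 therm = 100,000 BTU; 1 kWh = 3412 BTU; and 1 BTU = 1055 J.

Heat load = 20700 MJ = 20,700,000,000 J / 1055 = 19,620,853 BTU
Gas: input = 19,620,853 / 0.89 = 22,045,902 BTU = 220.5 therm → 220.5 × £2.93 = £645.94; + 12 × £17.32 standing = £853.78
Electric: 19,620,853 BTU / 3412 = 5,751 kWh → × £0.322 = £1,851.67; + 12 × £7.45 standing = £1,941.07
Difference = |£853.78 − £1,941.07| = £1,087.29

£1087.29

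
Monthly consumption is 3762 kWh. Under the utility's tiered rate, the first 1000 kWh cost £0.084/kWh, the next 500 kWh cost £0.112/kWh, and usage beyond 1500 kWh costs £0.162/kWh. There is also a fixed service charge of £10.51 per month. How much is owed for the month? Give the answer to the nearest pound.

£517

First 1000 kWh × £0.084 = £84.00
Next 500 kWh × £0.112 = £56.00
Remaining 2262 kWh × £0.162 = £366.44
Energy charge = £506.44; + service £10.51 = £516.95 ≈ £517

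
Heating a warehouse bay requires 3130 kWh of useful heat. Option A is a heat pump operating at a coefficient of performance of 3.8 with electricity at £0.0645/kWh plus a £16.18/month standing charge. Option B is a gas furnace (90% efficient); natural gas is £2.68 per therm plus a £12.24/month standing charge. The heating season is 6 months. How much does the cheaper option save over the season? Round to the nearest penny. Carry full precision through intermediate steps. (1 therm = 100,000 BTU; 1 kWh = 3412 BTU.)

Heat load = 3130 kWh × 3412 = 10,679,560 BTU
Gas: input = 10,679,560 / 0.90 = 11,866,178 BTU = 118.7 therm → 118.7 × £2.68 = £318.01; + 6 × £12.24 standing = £391.45
Heat pump: 10,679,560 BTU / 3412 = 3,130 kWh heat; / 3.8 = 823.7 kWh in → × £0.0645 = £53.13; + 6 × £16.18 standing = £150.21
Difference = |£391.45 − £150.21| = £241.25

£241.25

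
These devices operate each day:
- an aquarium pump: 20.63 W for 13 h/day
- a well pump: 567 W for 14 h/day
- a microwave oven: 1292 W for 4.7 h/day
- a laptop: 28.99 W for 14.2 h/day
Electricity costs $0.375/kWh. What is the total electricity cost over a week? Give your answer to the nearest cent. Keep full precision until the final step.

$38.56

aquarium pump: 20.63 W × 13 h × 7 d = 1,877 Wh = 1.877 kWh
well pump: 567 W × 14 h × 7 d = 55,566 Wh = 55.57 kWh
microwave oven: 1292 W × 4.7 h × 7 d = 42,507 Wh = 42.51 kWh
laptop: 28.99 W × 14.2 h × 7 d = 2,882 Wh = 2.882 kWh
Total energy = 1.877 + 55.57 + 42.51 + 2.882 = 102.8 kWh
Cost = 102.8 kWh × $0.375 = $38.56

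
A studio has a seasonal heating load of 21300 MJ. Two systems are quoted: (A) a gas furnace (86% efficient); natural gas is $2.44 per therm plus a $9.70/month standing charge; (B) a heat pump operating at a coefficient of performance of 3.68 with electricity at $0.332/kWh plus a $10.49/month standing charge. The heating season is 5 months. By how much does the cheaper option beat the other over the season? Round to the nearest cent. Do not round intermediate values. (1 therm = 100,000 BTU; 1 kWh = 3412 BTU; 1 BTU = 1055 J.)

Heat load = 21300 MJ = 21,300,000,000 J / 1055 = 20,189,573 BTU
Gas: input = 20,189,573 / 0.86 = 23,476,248 BTU = 234.8 therm → 234.8 × $2.44 = $572.82; + 5 × $9.70 standing = $621.32
Heat pump: 20,189,573 BTU / 3412 = 5,917 kWh heat; / 3.68 = 1,608 kWh in → × $0.332 = $533.84; + 5 × $10.49 standing = $586.29
Difference = |$621.32 − $586.29| = $35.03

$35.03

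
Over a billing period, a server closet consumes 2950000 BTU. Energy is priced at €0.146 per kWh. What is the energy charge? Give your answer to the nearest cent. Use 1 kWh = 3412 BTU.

2950000 BTU × (0.00029308 kWh/BTU) = 864.6 kWh
Cost = 864.6 kWh × €0.146/kWh = €126.23

€126.23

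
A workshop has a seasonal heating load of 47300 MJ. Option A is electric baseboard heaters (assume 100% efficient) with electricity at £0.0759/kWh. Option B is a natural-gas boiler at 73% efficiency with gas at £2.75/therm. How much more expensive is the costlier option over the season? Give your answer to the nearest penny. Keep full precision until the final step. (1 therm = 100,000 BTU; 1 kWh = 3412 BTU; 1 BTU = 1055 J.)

£691.62

Heat load = 47300 MJ = 47,300,000,000 J / 1055 = 44,834,123 BTU
Gas: input = 44,834,123 / 0.73 = 61,416,607 BTU = 614.2 therm → 614.2 × £2.75 = £1,688.96
Electric: 44,834,123 BTU / 3412 = 13,140 kWh → × £0.0759 = £997.34
Difference = |£1,688.96 − £997.34| = £691.62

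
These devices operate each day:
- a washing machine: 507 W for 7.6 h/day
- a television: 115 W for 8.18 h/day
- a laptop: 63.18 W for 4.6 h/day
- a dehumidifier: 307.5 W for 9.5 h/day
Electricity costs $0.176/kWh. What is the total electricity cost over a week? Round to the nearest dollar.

washing machine: 507 W × 7.6 h × 7 d = 26,972 Wh = 26.97 kWh
television: 115 W × 8.18 h × 7 d = 6,585 Wh = 6.585 kWh
laptop: 63.18 W × 4.6 h × 7 d = 2,034 Wh = 2.034 kWh
dehumidifier: 307.5 W × 9.5 h × 7 d = 20,449 Wh = 20.45 kWh
Total energy = 26.97 + 6.585 + 2.034 + 20.45 = 56.04 kWh
Cost = 56.04 kWh × $0.176 = $9.86 ≈ $10

$10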